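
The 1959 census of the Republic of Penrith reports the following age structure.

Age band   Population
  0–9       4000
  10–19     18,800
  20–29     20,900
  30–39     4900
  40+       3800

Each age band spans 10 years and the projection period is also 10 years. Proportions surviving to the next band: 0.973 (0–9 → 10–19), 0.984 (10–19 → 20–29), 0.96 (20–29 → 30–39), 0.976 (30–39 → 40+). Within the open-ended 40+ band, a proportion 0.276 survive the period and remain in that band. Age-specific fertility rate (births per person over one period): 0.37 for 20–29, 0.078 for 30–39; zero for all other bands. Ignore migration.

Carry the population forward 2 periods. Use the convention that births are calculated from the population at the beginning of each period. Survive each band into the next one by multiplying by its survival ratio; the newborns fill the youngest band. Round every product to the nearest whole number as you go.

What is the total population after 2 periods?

59086

(Groups numbered youngest = 1 to oldest = 5.)
Period 1:
Births: 20900 × 0.37 = 7733  |  4900 × 0.078 = 382 → total 8115
Group 2: 4000 × 0.973 = 3892
Group 3: 18800 × 0.984 = 18499
Group 4: 20900 × 0.96 = 20064
Group 5: 4900 × 0.976 + 3800 × 0.276 = 4782 + 1049 = 5831
End of period: [8115, 3892, 18499, 20064, 5831]
Period 2:
Births: 18499 × 0.37 = 6845  |  20064 × 0.078 = 1565 → total 8410
Group 2: 8115 × 0.973 = 7896
Group 3: 3892 × 0.984 = 3830
Group 4: 18499 × 0.96 = 17759
Group 5: 20064 × 0.976 + 5831 × 0.276 = 19582 + 1609 = 21191
End of period: [8410, 7896, 3830, 17759, 21191]
Total after period 2: 8410 + 7896 + 3830 + 17759 + 21191 = 59086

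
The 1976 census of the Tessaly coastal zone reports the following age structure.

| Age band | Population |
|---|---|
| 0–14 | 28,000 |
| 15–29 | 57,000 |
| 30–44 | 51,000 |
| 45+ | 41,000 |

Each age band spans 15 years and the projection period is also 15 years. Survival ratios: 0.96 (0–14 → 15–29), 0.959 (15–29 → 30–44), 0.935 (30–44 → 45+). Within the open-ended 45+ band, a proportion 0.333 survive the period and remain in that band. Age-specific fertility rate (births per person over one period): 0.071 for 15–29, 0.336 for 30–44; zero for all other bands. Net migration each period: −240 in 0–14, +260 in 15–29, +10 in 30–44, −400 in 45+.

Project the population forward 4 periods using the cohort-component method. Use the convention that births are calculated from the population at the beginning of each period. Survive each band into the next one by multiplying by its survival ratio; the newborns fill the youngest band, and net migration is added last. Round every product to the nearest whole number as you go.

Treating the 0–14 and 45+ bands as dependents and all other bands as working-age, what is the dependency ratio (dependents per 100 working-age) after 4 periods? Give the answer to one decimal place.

— Period 1 —
Births: 57000 × 0.071 = 4047 ; 51000 × 0.336 = 17136 — total 21183
15–29: 28000 × 0.96 = 26880
30–44: 57000 × 0.959 = 54663
45+: 51000 × 0.935 + 41000 × 0.333 = 47685 + 13653 = 61338
Net migration: 0–14 − 240 → 20943; 15–29 + 260 → 27140; 30–44 + 10 → 54673; 45+ − 400 → 60938
→ [20943, 27140, 54673, 60938]
— Period 2 —
Births: 27140 × 0.071 = 1927 ; 54673 × 0.336 = 18370 — total 20297
15–29: 20943 × 0.96 = 20105
30–44: 27140 × 0.959 = 26027
45+: 54673 × 0.935 + 60938 × 0.333 = 51119 + 20292 = 71411
Net migration: 0–14 − 240 → 20057; 15–29 + 260 → 20365; 30–44 + 10 → 26037; 45+ − 400 → 71011
→ [20057, 20365, 26037, 71011]
— Period 3 —
Births: 20365 × 0.071 = 1446 ; 26037 × 0.336 = 8748 — total 10194
15–29: 20057 × 0.96 = 19255
30–44: 20365 × 0.959 = 19530
45+: 26037 × 0.935 + 71011 × 0.333 = 24345 + 23647 = 47992
Net migration: 0–14 − 240 → 9954; 15–29 + 260 → 19515; 30–44 + 10 → 19540; 45+ − 400 → 47592
→ [9954, 19515, 19540, 47592]
— Period 4 —
Births: 19515 × 0.071 = 1386 ; 19540 × 0.336 = 6565 — total 7951
15–29: 9954 × 0.96 = 9556
30–44: 19515 × 0.959 = 18715
45+: 19540 × 0.935 + 47592 × 0.333 = 18270 + 15848 = 34118
Net migration: 0–14 − 240 → 7711; 15–29 + 260 → 9816; 30–44 + 10 → 18725; 45+ − 400 → 33718
→ [7711, 9816, 18725, 33718]
Dependents (band 0–14 + band 45+) = 7711 + 33718 = 41429; working-age = 28541; ratio = 41429/28541 × 100 = 145.2

145.2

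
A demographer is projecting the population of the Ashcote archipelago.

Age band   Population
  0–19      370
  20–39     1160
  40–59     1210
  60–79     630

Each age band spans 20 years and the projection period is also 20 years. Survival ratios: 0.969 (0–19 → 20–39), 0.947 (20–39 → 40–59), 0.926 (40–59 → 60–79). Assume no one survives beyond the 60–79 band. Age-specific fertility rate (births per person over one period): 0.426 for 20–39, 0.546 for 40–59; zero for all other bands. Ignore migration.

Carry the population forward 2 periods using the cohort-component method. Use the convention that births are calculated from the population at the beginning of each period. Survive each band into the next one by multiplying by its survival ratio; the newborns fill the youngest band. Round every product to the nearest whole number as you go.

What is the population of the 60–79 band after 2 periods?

1018

Period 1.
Births: 1160 * 0.426 = 494, 1210 * 0.546 = 661 → 1155
20–39: 370 * 0.969 = 359
40–59: 1160 * 0.947 = 1099
60–79: 1210 * 0.926 = 1120
End of period: [1155, 359, 1099, 1120]
Period 2.
Births: 359 * 0.426 = 153, 1099 * 0.546 = 600 → 753
20–39: 1155 * 0.969 = 1119
40–59: 359 * 0.947 = 340
60–79: 1099 * 0.926 = 1018
End of period: [753, 1119, 340, 1018]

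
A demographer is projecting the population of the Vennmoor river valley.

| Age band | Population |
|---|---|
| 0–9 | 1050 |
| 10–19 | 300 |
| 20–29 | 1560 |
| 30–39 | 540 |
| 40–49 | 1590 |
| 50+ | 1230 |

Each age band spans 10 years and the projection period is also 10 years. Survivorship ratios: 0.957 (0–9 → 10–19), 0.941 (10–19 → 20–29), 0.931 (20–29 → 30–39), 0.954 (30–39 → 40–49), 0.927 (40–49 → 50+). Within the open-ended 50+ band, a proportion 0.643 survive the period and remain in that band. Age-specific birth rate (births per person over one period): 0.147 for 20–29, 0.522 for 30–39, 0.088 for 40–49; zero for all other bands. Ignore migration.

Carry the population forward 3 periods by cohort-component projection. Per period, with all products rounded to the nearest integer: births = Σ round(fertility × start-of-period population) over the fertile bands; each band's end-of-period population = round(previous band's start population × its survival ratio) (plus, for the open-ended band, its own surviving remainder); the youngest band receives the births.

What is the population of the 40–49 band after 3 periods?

Period 1.
Births: 1560 × 0.147 = 229, 540 × 0.522 = 282, 1590 × 0.088 = 140 → 651
10–19: 1050 × 0.957 = 1005
20–29: 300 × 0.941 = 282
30–39: 1560 × 0.931 = 1452
40–49: 540 × 0.954 = 515
50+: 1590 × 0.927 + 1230 × 0.643 = 1474 + 791 = 2265
End of period: [651, 1005, 282, 1452, 515, 2265]
Period 2.
Births: 282 × 0.147 = 41, 1452 × 0.522 = 758, 515 × 0.088 = 45 → 844
10–19: 651 × 0.957 = 623
20–29: 1005 × 0.941 = 946
30–39: 282 × 0.931 = 263
40–49: 1452 × 0.954 = 1385
50+: 515 × 0.927 + 2265 × 0.643 = 477 + 1456 = 1933
End of period: [844, 623, 946, 263, 1385, 1933]
Period 3.
Births: 946 × 0.147 = 139, 263 × 0.522 = 137, 1385 × 0.088 = 122 → 398
10–19: 844 × 0.957 = 808
20–29: 623 × 0.941 = 586
30–39: 946 × 0.931 = 881
40–49: 263 × 0.954 = 251
50+: 1385 × 0.927 + 1933 × 0.643 = 1284 + 1243 = 2527
End of period: [398, 808, 586, 881, 251, 2527]

251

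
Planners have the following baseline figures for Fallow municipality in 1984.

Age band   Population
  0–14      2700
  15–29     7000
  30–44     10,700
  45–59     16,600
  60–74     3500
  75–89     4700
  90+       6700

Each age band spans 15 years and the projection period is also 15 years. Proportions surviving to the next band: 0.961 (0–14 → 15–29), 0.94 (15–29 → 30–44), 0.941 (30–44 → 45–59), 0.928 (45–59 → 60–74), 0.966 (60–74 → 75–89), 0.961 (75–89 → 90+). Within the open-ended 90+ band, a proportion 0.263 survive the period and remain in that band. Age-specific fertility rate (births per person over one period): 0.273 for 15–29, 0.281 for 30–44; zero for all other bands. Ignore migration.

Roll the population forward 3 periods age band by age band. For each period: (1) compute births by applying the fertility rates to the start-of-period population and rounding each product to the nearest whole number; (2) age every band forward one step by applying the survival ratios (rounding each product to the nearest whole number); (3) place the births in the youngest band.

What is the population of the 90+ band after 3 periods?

15590

(Groups numbered youngest = 1 to oldest = 7.)
[period 1]
Births: 7000 * 0.273 = 1911, 10700 * 0.281 = 3007 → 4918
Group 2: 2700 * 0.961 = 2595
Group 3: 7000 * 0.94 = 6580
Group 4: 10700 * 0.941 = 10069
Group 5: 16600 * 0.928 = 15405
Group 6: 3500 * 0.966 = 3381
Group 7: 4700 * 0.961 + 6700 * 0.263 = 4517 + 1762 = 6279
→ [4918, 2595, 6580, 10069, 15405, 3381, 6279]
[period 2]
Births: 2595 * 0.273 = 708, 6580 * 0.281 = 1849 → 2557
Group 2: 4918 * 0.961 = 4726
Group 3: 2595 * 0.94 = 2439
Group 4: 6580 * 0.941 = 6192
Group 5: 10069 * 0.928 = 9344
Group 6: 15405 * 0.966 = 14881
Group 7: 3381 * 0.961 + 6279 * 0.263 = 3249 + 1651 = 4900
→ [2557, 4726, 2439, 6192, 9344, 14881, 4900]
[period 3]
Births: 4726 * 0.273 = 1290, 2439 * 0.281 = 685 → 1975
Group 2: 2557 * 0.961 = 2457
Group 3: 4726 * 0.94 = 4442
Group 4: 2439 * 0.941 = 2295
Group 5: 6192 * 0.928 = 5746
Group 6: 9344 * 0.966 = 9026
Group 7: 14881 * 0.961 + 4900 * 0.263 = 14301 + 1289 = 15590
→ [1975, 2457, 4442, 2295, 5746, 9026, 15590]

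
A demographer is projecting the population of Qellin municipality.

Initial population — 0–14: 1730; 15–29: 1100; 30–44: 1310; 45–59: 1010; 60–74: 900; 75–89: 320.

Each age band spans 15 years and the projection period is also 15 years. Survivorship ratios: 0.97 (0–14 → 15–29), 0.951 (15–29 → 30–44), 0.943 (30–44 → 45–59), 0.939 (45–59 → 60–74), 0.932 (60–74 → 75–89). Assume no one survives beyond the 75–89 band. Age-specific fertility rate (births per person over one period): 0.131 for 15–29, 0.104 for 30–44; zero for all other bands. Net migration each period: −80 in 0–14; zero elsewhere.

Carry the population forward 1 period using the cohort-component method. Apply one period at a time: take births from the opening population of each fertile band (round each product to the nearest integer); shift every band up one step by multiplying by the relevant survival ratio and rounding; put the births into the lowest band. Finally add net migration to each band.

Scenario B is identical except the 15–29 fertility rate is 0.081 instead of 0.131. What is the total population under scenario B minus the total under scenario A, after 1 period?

-55

— Period 1 —
Births: 1100 * 0.131 = 144  |  1310 * 0.104 = 136 → 280
15–29: 1730 * 0.97 = 1678
30–44: 1100 * 0.951 = 1046
45–59: 1310 * 0.943 = 1235
60–74: 1010 * 0.939 = 948
75–89: 900 * 0.932 = 839
Net migration: 0–14 − 80 → 200
Population now: 0–14=200, 15–29=1678, 30–44=1046, 45–59=1235, 60–74=948, 75–89=839
Scenario A total after 1 period: 5946
Scenario B projection —
— Period 1 —
Births: 1100 * 0.081 = 89  |  1310 * 0.104 = 136 → 225
15–29: 1730 * 0.97 = 1678
30–44: 1100 * 0.951 = 1046
45–59: 1310 * 0.943 = 1235
60–74: 1010 * 0.939 = 948
75–89: 900 * 0.932 = 839
Net migration: 0–14 − 80 → 145
Population now: 0–14=145, 15–29=1678, 30–44=1046, 45–59=1235, 60–74=948, 75–89=839
Scenario B total after 1 period: 5891
Difference B − A = 5891 − 5946 = -55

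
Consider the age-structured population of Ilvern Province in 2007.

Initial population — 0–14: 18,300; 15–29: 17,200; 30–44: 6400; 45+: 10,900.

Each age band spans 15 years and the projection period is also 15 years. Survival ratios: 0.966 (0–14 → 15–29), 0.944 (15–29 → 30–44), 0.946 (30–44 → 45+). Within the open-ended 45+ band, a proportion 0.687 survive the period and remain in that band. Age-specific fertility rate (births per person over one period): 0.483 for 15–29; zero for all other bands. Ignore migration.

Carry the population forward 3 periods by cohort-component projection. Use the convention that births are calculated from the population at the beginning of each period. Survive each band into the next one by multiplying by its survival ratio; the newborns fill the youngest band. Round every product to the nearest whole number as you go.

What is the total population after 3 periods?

Period 1.
Births: 17200 * 0.483 = 8308
15–29: 18300 * 0.966 = 17678
30–44: 17200 * 0.944 = 16237
45+: 6400 * 0.946 + 10900 * 0.687 = 6054 + 7488 = 13542
Giving 8308 / 17678 / 16237 / 13542.
Period 2.
Births: 17678 * 0.483 = 8538
15–29: 8308 * 0.966 = 8026
30–44: 17678 * 0.944 = 16688
45+: 16237 * 0.946 + 13542 * 0.687 = 15360 + 9303 = 24663
Giving 8538 / 8026 / 16688 / 24663.
Period 3.
Births: 8026 * 0.483 = 3877
15–29: 8538 * 0.966 = 8248
30–44: 8026 * 0.944 = 7577
45+: 16688 * 0.946 + 24663 * 0.687 = 15787 + 16943 = 32730
Giving 3877 / 8248 / 7577 / 32730.
Total after period 3: 3877 + 8248 + 7577 + 32730 = 52432

52432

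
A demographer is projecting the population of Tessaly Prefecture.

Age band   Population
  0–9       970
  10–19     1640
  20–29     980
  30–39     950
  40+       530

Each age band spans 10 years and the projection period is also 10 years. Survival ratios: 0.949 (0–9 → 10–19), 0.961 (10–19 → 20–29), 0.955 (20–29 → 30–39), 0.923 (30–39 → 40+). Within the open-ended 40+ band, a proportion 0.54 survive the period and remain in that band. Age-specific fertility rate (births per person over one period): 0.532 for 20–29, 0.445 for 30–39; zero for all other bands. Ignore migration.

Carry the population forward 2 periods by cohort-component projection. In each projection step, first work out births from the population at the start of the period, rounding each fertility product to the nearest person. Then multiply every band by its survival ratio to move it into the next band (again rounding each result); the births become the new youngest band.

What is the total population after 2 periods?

[period 1]
Births: 980 × 0.532 = 521, 950 × 0.445 = 423 → 944
10–19: 970 × 0.949 = 921
20–29: 1640 × 0.961 = 1576
30–39: 980 × 0.955 = 936
40+: 950 × 0.923 + 530 × 0.54 = 877 + 286 = 1163
→ [944, 921, 1576, 936, 1163]
[period 2]
Births: 1576 × 0.532 = 838, 936 × 0.445 = 417 → 1255
10–19: 944 × 0.949 = 896
20–29: 921 × 0.961 = 885
30–39: 1576 × 0.955 = 1505
40+: 936 × 0.923 + 1163 × 0.54 = 864 + 628 = 1492
→ [1255, 896, 885, 1505, 1492]
Total after period 2: 1255 + 896 + 885 + 1505 + 1492 = 6033

6033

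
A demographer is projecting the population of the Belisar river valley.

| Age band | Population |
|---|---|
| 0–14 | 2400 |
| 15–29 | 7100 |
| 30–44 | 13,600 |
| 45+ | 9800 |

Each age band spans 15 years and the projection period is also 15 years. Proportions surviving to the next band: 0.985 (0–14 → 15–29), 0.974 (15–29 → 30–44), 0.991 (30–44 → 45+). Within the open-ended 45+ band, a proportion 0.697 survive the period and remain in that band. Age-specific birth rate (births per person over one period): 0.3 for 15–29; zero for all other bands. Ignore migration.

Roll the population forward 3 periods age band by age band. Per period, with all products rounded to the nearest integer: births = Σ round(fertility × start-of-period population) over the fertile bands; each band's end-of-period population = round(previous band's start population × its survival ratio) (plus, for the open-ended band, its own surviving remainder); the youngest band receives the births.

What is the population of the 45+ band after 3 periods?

— Period 1 —
Births: 7100 × 0.3 = 2130
15–29: 2400 × 0.985 = 2364
30–44: 7100 × 0.974 = 6915
45+: 13600 × 0.991 + 9800 × 0.697 = 13478 + 6831 = 20309
Population now: 0–14=2130, 15–29=2364, 30–44=6915, 45+=20309
— Period 2 —
Births: 2364 × 0.3 = 709
15–29: 2130 × 0.985 = 2098
30–44: 2364 × 0.974 = 2303
45+: 6915 × 0.991 + 20309 × 0.697 = 6853 + 14155 = 21008
Population now: 0–14=709, 15–29=2098, 30–44=2303, 45+=21008
— Period 3 —
Births: 2098 × 0.3 = 629
15–29: 709 × 0.985 = 698
30–44: 2098 × 0.974 = 2043
45+: 2303 × 0.991 + 21008 × 0.697 = 2282 + 14643 = 16925
Population now: 0–14=629, 15–29=698, 30–44=2043, 45+=16925

16925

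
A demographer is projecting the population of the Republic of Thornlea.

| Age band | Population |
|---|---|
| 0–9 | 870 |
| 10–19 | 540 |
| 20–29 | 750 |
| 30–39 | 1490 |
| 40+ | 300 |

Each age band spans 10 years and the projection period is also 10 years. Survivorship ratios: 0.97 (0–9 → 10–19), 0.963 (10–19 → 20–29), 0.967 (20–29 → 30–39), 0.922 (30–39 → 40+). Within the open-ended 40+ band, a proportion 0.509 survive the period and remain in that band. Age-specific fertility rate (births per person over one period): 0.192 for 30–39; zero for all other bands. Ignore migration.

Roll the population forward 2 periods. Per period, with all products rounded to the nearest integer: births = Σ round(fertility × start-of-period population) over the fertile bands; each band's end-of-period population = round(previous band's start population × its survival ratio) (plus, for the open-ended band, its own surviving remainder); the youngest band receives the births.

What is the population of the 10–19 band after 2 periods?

277

Let group 1 be 0–9 through group 5 = 40+.
[period 1]
Births: 1490 × 0.192 = 286
Group 2: 870 × 0.97 = 844
Group 3: 540 × 0.963 = 520
Group 4: 750 × 0.967 = 725
Group 5: 1490 × 0.922 + 300 × 0.509 = 1374 + 153 = 1527
→ [286, 844, 520, 725, 1527]
[period 2]
Births: 725 × 0.192 = 139
Group 2: 286 × 0.97 = 277
Group 3: 844 × 0.963 = 813
Group 4: 520 × 0.967 = 503
Group 5: 725 × 0.922 + 1527 × 0.509 = 668 + 777 = 1445
→ [139, 277, 813, 503, 1445]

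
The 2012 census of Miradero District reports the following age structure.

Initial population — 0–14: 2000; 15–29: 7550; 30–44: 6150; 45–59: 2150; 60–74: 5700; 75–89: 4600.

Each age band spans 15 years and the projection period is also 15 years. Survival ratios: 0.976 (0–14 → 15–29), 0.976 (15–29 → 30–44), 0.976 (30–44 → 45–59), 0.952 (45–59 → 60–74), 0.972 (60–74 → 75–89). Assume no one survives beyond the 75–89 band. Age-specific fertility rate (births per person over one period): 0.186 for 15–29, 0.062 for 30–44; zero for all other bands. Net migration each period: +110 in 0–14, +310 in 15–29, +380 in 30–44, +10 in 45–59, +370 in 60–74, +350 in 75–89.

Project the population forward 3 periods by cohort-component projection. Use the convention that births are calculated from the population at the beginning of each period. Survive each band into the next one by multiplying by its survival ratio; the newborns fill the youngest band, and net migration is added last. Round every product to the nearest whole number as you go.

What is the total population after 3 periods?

After projecting period 1:
Births: 7550 * 0.186 = 1404  |  6150 * 0.062 = 381 → 1785
15–29: 2000 * 0.976 = 1952
30–44: 7550 * 0.976 = 7369
45–59: 6150 * 0.976 = 6002
60–74: 2150 * 0.952 = 2047
75–89: 5700 * 0.972 = 5540
Net migration: 0–14 + 110 → 1895; 15–29 + 310 → 2262; 30–44 + 380 → 7749; 45–59 + 10 → 6012; 60–74 + 370 → 2417; 75–89 + 350 → 5890
Population now: 0–14=1895, 15–29=2262, 30–44=7749, 45–59=6012, 60–74=2417, 75–89=5890
After projecting period 2:
Births: 2262 * 0.186 = 421  |  7749 * 0.062 = 480 → 901
15–29: 1895 * 0.976 = 1850
30–44: 2262 * 0.976 = 2208
45–59: 7749 * 0.976 = 7563
60–74: 6012 * 0.952 = 5723
75–89: 2417 * 0.972 = 2349
Net migration: 0–14 + 110 → 1011; 15–29 + 310 → 2160; 30–44 + 380 → 2588; 45–59 + 10 → 7573; 60–74 + 370 → 6093; 75–89 + 350 → 2699
Population now: 0–14=1011, 15–29=2160, 30–44=2588, 45–59=7573, 60–74=6093, 75–89=2699
After projecting period 3:
Births: 2160 * 0.186 = 402  |  2588 * 0.062 = 160 → 562
15–29: 1011 * 0.976 = 987
30–44: 2160 * 0.976 = 2108
45–59: 2588 * 0.976 = 2526
60–74: 7573 * 0.952 = 7209
75–89: 6093 * 0.972 = 5922
Net migration: 0–14 + 110 → 672; 15–29 + 310 → 1297; 30–44 + 380 → 2488; 45–59 + 10 → 2536; 60–74 + 370 → 7579; 75–89 + 350 → 6272
Population now: 0–14=672, 15–29=1297, 30–44=2488, 45–59=2536, 60–74=7579, 75–89=6272
Total after period 3: 672 + 1297 + 2488 + 2536 + 7579 + 6272 = 20844

20844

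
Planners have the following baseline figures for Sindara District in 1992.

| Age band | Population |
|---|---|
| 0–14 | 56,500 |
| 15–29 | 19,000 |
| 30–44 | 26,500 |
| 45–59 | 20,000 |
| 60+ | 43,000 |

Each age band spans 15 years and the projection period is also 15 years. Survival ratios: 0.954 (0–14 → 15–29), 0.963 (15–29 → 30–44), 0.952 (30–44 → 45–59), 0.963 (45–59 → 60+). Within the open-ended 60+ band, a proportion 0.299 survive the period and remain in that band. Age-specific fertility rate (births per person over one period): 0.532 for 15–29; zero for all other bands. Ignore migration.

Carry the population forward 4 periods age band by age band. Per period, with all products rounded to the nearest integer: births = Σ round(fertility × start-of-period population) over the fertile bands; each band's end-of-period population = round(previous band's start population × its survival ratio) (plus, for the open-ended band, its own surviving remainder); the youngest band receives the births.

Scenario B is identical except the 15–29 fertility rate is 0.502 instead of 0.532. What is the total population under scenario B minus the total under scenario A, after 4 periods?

-4116

Period 1.
Births: 19000 * 0.532 = 10108
15–29: 56500 * 0.954 = 53901
30–44: 19000 * 0.963 = 18297
45–59: 26500 * 0.952 = 25228
60+: 20000 * 0.963 + 43000 * 0.299 = 19260 + 12857 = 32117
Giving 10108 / 53901 / 18297 / 25228 / 32117.
Period 2.
Births: 53901 * 0.532 = 28675
15–29: 10108 * 0.954 = 9643
30–44: 53901 * 0.963 = 51907
45–59: 18297 * 0.952 = 17419
60+: 25228 * 0.963 + 32117 * 0.299 = 24295 + 9603 = 33898
Giving 28675 / 9643 / 51907 / 17419 / 33898.
Period 3.
Births: 9643 * 0.532 = 5130
15–29: 28675 * 0.954 = 27356
30–44: 9643 * 0.963 = 9286
45–59: 51907 * 0.952 = 49415
60+: 17419 * 0.963 + 33898 * 0.299 = 16774 + 10136 = 26910
Giving 5130 / 27356 / 9286 / 49415 / 26910.
Period 4.
Births: 27356 * 0.532 = 14553
15–29: 5130 * 0.954 = 4894
30–44: 27356 * 0.963 = 26344
45–59: 9286 * 0.952 = 8840
60+: 49415 * 0.963 + 26910 * 0.299 = 47587 + 8046 = 55633
Giving 14553 / 4894 / 26344 / 8840 / 55633.
Scenario A total after 4 periods: 110264
Scenario B projection —
Period 1.
Births: 19000 * 0.502 = 9538
15–29: 56500 * 0.954 = 53901
30–44: 19000 * 0.963 = 18297
45–59: 26500 * 0.952 = 25228
60+: 20000 * 0.963 + 43000 * 0.299 = 19260 + 12857 = 32117
Giving 9538 / 53901 / 18297 / 25228 / 32117.
Period 2.
Births: 53901 * 0.502 = 27058
15–29: 9538 * 0.954 = 9099
30–44: 53901 * 0.963 = 51907
45–59: 18297 * 0.952 = 17419
60+: 25228 * 0.963 + 32117 * 0.299 = 24295 + 9603 = 33898
Giving 27058 / 9099 / 51907 / 17419 / 33898.
Period 3.
Births: 9099 * 0.502 = 4568
15–29: 27058 * 0.954 = 25813
30–44: 9099 * 0.963 = 8762
45–59: 51907 * 0.952 = 49415
60+: 17419 * 0.963 + 33898 * 0.299 = 16774 + 10136 = 26910
Giving 4568 / 25813 / 8762 / 49415 / 26910.
Period 4.
Births: 25813 * 0.502 = 12958
15–29: 4568 * 0.954 = 4358
30–44: 25813 * 0.963 = 24858
45–59: 8762 * 0.952 = 8341
60+: 49415 * 0.963 + 26910 * 0.299 = 47587 + 8046 = 55633
Giving 12958 / 4358 / 24858 / 8341 / 55633.
Scenario B total after 4 periods: 106148
Difference B − A = 106148 − 110264 = -4116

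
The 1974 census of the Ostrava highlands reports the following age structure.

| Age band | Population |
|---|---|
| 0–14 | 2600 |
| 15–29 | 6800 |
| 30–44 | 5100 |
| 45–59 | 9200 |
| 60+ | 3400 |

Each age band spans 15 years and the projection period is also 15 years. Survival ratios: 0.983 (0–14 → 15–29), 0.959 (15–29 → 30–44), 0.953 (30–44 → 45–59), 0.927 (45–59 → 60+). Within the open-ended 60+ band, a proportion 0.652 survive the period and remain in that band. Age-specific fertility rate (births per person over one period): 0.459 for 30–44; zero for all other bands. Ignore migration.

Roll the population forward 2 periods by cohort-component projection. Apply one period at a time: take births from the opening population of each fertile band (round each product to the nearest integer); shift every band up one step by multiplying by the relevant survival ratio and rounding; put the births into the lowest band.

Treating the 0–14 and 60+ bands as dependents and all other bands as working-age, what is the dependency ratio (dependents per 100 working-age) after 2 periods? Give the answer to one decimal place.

After projecting period 1:
Births: 5100 × 0.459 = 2341
15–29: 2600 × 0.983 = 2556
30–44: 6800 × 0.959 = 6521
45–59: 5100 × 0.953 = 4860
60+: 9200 × 0.927 + 3400 × 0.652 = 8528 + 2217 = 10745
Population now: 0–14=2341, 15–29=2556, 30–44=6521, 45–59=4860, 60+=10745
After projecting period 2:
Births: 6521 × 0.459 = 2993
15–29: 2341 × 0.983 = 2301
30–44: 2556 × 0.959 = 2451
45–59: 6521 × 0.953 = 6215
60+: 4860 × 0.927 + 10745 × 0.652 = 4505 + 7006 = 11511
Population now: 0–14=2993, 15–29=2301, 30–44=2451, 45–59=6215, 60+=11511
Dependents (band 0–14 + band 60+) = 2993 + 11511 = 14504; working-age = 10967; ratio = 14504/10967 × 100 = 132.3

132.3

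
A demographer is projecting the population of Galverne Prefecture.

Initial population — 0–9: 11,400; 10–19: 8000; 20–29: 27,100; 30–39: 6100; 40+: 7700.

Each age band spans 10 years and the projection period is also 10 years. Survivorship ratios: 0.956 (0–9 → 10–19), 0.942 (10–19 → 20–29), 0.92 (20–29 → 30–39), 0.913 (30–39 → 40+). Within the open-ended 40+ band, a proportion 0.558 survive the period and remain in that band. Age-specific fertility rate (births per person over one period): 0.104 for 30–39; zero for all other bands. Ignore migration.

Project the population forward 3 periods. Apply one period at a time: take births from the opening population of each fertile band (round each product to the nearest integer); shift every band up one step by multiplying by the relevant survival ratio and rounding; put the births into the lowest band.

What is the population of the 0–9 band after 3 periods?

After projecting period 1:
Births: 6100 * 0.104 = 634
10–19: 11400 * 0.956 = 10898
20–29: 8000 * 0.942 = 7536
30–39: 27100 * 0.92 = 24932
40+: 6100 * 0.913 + 7700 * 0.558 = 5569 + 4297 = 9866
Giving 634 / 10898 / 7536 / 24932 / 9866.
After projecting period 2:
Births: 24932 * 0.104 = 2593
10–19: 634 * 0.956 = 606
20–29: 10898 * 0.942 = 10266
30–39: 7536 * 0.92 = 6933
40+: 24932 * 0.913 + 9866 * 0.558 = 22763 + 5505 = 28268
Giving 2593 / 606 / 10266 / 6933 / 28268.
After projecting period 3:
Births: 6933 * 0.104 = 721
10–19: 2593 * 0.956 = 2479
20–29: 606 * 0.942 = 571
30–39: 10266 * 0.92 = 9445
40+: 6933 * 0.913 + 28268 * 0.558 = 6330 + 15774 = 22104
Giving 721 / 2479 / 571 / 9445 / 22104.

721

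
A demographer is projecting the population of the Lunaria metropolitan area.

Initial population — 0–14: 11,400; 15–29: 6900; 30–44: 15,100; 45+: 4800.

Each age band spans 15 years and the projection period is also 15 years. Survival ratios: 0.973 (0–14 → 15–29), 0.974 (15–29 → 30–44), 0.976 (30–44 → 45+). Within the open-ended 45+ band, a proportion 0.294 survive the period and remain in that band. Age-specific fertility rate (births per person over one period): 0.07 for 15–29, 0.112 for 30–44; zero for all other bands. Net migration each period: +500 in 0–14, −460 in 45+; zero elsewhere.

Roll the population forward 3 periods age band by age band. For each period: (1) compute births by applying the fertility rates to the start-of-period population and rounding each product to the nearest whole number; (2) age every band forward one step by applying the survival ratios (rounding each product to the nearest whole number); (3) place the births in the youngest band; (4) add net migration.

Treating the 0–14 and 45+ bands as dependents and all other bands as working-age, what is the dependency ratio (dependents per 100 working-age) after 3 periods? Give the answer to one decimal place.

335.6

Let band 1 be 0–14 through band 4 = 45+.
Period 1.
Births: 6900 × 0.07 = 483 ; 15100 × 0.112 = 1691 → 2174
Band 2: 11400 × 0.973 = 11092
Band 3: 6900 × 0.974 = 6721
Band 4: 15100 × 0.976 + 4800 × 0.294 = 14738 + 1411 = 16149
Net migration: Band 1 + 500 → 2674; Band 4 − 460 → 15689
Population now: 0–14=2674, 15–29=11092, 30–44=6721, 45+=15689
Period 2.
Births: 11092 × 0.07 = 776 ; 6721 × 0.112 = 753 → 1529
Band 2: 2674 × 0.973 = 2602
Band 3: 11092 × 0.974 = 10804
Band 4: 6721 × 0.976 + 15689 × 0.294 = 6560 + 4613 = 11173
Net migration: Band 1 + 500 → 2029; Band 4 − 460 → 10713
Population now: 0–14=2029, 15–29=2602, 30–44=10804, 45+=10713
Period 3.
Births: 2602 × 0.07 = 182 ; 10804 × 0.112 = 1210 → 1392
Band 2: 2029 × 0.973 = 1974
Band 3: 2602 × 0.974 = 2534
Band 4: 10804 × 0.976 + 10713 × 0.294 = 10545 + 3150 = 13695
Net migration: Band 1 + 500 → 1892; Band 4 − 460 → 13235
Population now: 0–14=1892, 15–29=1974, 30–44=2534, 45+=13235
Dependents (band 0–14 + band 45+) = 1892 + 13235 = 15127; working-age = 4508; ratio = 15127/4508 × 100 = 335.6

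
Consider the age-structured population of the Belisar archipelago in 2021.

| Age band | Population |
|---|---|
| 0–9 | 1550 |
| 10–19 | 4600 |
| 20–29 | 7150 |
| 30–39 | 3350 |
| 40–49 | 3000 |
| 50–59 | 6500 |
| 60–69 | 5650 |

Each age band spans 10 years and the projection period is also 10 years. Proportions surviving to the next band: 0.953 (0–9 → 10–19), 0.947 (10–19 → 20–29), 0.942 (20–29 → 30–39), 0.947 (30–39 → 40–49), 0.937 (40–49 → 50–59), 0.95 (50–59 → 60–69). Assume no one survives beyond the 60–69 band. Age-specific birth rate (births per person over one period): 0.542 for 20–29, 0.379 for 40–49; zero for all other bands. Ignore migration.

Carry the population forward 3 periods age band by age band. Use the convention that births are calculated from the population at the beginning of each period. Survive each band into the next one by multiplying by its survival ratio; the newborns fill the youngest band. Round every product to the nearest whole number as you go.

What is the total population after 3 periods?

Period 1:
Births: 7150 * 0.542 = 3875, 3000 * 0.379 = 1137 ⇒ total 5012
10–19: 1550 * 0.953 = 1477
20–29: 4600 * 0.947 = 4356
30–39: 7150 * 0.942 = 6735
40–49: 3350 * 0.947 = 3172
50–59: 3000 * 0.937 = 2811
60–69: 6500 * 0.95 = 6175
→ [5012, 1477, 4356, 6735, 3172, 2811, 6175]
Period 2:
Births: 4356 * 0.542 = 2361, 3172 * 0.379 = 1202 ⇒ total 3563
10–19: 5012 * 0.953 = 4776
20–29: 1477 * 0.947 = 1399
30–39: 4356 * 0.942 = 4103
40–49: 6735 * 0.947 = 6378
50–59: 3172 * 0.937 = 2972
60–69: 2811 * 0.95 = 2670
→ [3563, 4776, 1399, 4103, 6378, 2972, 2670]
Period 3:
Births: 1399 * 0.542 = 758, 6378 * 0.379 = 2417 ⇒ total 3175
10–19: 3563 * 0.953 = 3396
20–29: 4776 * 0.947 = 4523
30–39: 1399 * 0.942 = 1318
40–49: 4103 * 0.947 = 3886
50–59: 6378 * 0.937 = 5976
60–69: 2972 * 0.95 = 2823
→ [3175, 3396, 4523, 1318, 3886, 5976, 2823]
Total after period 3: 3175 + 3396 + 4523 + 1318 + 3886 + 5976 + 2823 = 25097

25097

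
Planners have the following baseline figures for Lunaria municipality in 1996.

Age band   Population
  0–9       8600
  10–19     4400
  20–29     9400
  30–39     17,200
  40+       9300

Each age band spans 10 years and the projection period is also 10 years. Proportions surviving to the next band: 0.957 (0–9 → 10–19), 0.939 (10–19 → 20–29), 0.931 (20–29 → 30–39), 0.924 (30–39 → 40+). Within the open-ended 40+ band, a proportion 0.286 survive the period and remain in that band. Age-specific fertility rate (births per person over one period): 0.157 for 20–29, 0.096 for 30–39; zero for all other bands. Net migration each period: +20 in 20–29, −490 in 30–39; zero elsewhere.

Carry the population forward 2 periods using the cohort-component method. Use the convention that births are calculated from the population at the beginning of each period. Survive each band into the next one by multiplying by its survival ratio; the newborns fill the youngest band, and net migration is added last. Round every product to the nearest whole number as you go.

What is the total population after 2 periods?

28501

Period 1:
Births: 9400 × 0.157 = 1476 ; 17200 × 0.096 = 1651 — total 3127
10–19: 8600 × 0.957 = 8230
20–29: 4400 × 0.939 = 4132
30–39: 9400 × 0.931 = 8751
40+: 17200 × 0.924 + 9300 × 0.286 = 15893 + 2660 = 18553
Net migration: 20–29 + 20 → 4152; 30–39 − 490 → 8261
End of period: [3127, 8230, 4152, 8261, 18553]
Period 2:
Births: 4152 × 0.157 = 652 ; 8261 × 0.096 = 793 — total 1445
10–19: 3127 × 0.957 = 2993
20–29: 8230 × 0.939 = 7728
30–39: 4152 × 0.931 = 3866
40+: 8261 × 0.924 + 18553 × 0.286 = 7633 + 5306 = 12939
Net migration: 20–29 + 20 → 7748; 30–39 − 490 → 3376
End of period: [1445, 2993, 7748, 3376, 12939]
Total after period 2: 1445 + 2993 + 7748 + 3376 + 12939 = 28501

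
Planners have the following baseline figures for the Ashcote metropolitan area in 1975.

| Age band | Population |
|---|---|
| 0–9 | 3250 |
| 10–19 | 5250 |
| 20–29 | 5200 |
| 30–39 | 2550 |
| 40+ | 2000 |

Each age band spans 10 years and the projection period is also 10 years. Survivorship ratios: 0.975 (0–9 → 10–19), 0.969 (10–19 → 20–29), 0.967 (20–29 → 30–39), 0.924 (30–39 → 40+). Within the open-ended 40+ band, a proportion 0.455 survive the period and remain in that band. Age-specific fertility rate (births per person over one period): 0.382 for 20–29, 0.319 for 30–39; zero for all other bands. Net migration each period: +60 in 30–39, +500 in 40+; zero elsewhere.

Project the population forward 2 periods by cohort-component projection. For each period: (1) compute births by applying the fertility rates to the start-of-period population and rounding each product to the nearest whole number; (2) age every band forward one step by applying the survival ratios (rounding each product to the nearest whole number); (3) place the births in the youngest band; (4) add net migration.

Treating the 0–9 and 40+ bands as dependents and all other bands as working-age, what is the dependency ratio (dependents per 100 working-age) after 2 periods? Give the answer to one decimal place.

97.2

Let group 1 be 0–9 through group 5 = 40+.
Period 1.
Births: 5200 × 0.382 = 1986  |  2550 × 0.319 = 813 → 2799
Group 2: 3250 × 0.975 = 3169
Group 3: 5250 × 0.969 = 5087
Group 4: 5200 × 0.967 = 5028
Group 5: 2550 × 0.924 + 2000 × 0.455 = 2356 + 910 = 3266
Net migration: Group 4 + 60 → 5088; Group 5 + 500 → 3766
→ [2799, 3169, 5087, 5088, 3766]
Period 2.
Births: 5087 × 0.382 = 1943  |  5088 × 0.319 = 1623 → 3566
Group 2: 2799 × 0.975 = 2729
Group 3: 3169 × 0.969 = 3071
Group 4: 5087 × 0.967 = 4919
Group 5: 5088 × 0.924 + 3766 × 0.455 = 4701 + 1714 = 6415
Net migration: Group 4 + 60 → 4979; Group 5 + 500 → 6915
→ [3566, 2729, 3071, 4979, 6915]
Dependents (band 0–9 + band 40+) = 3566 + 6915 = 10481; working-age = 10779; ratio = 10481/10779 × 100 = 97.2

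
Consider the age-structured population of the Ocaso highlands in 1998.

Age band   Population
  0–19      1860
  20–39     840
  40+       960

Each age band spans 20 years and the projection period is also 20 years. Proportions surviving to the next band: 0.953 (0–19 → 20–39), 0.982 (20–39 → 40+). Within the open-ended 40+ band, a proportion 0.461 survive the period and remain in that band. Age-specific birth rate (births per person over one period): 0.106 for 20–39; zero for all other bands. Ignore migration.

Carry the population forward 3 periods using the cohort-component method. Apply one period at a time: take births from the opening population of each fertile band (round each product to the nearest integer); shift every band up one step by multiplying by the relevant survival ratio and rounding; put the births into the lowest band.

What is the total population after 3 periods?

1343

Period 1:
Births: 840 × 0.106 = 89
20–39: 1860 × 0.953 = 1773
40+: 840 × 0.982 + 960 × 0.461 = 825 + 443 = 1268
End of period: [89, 1773, 1268]
Period 2:
Births: 1773 × 0.106 = 188
20–39: 89 × 0.953 = 85
40+: 1773 × 0.982 + 1268 × 0.461 = 1741 + 585 = 2326
End of period: [188, 85, 2326]
Period 3:
Births: 85 × 0.106 = 9
20–39: 188 × 0.953 = 179
40+: 85 × 0.982 + 2326 × 0.461 = 83 + 1072 = 1155
End of period: [9, 179, 1155]
Total after period 3: 9 + 179 + 1155 = 1343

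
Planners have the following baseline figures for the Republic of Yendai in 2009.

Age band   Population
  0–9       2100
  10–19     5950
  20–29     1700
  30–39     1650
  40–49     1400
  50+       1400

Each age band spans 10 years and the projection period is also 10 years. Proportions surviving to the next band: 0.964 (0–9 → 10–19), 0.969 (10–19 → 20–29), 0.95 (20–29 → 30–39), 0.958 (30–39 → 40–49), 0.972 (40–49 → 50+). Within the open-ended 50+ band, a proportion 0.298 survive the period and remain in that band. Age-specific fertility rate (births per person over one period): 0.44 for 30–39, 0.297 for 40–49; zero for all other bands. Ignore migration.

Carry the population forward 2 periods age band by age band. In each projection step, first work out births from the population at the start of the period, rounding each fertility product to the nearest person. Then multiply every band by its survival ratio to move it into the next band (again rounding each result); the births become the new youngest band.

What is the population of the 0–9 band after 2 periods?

1181

— Period 1 —
Births: 1650 × 0.44 = 726  |  1400 × 0.297 = 416 → 1142
10–19: 2100 × 0.964 = 2024
20–29: 5950 × 0.969 = 5766
30–39: 1700 × 0.95 = 1615
40–49: 1650 × 0.958 = 1581
50+: 1400 × 0.972 + 1400 × 0.298 = 1361 + 417 = 1778
Population now: 0–9=1142, 10–19=2024, 20–29=5766, 30–39=1615, 40–49=1581, 50+=1778
— Period 2 —
Births: 1615 × 0.44 = 711  |  1581 × 0.297 = 470 → 1181
10–19: 1142 × 0.964 = 1101
20–29: 2024 × 0.969 = 1961
30–39: 5766 × 0.95 = 5478
40–49: 1615 × 0.958 = 1547
50+: 1581 × 0.972 + 1778 × 0.298 = 1537 + 530 = 2067
Population now: 0–9=1181, 10–19=1101, 20–29=1961, 30–39=5478, 40–49=1547, 50+=2067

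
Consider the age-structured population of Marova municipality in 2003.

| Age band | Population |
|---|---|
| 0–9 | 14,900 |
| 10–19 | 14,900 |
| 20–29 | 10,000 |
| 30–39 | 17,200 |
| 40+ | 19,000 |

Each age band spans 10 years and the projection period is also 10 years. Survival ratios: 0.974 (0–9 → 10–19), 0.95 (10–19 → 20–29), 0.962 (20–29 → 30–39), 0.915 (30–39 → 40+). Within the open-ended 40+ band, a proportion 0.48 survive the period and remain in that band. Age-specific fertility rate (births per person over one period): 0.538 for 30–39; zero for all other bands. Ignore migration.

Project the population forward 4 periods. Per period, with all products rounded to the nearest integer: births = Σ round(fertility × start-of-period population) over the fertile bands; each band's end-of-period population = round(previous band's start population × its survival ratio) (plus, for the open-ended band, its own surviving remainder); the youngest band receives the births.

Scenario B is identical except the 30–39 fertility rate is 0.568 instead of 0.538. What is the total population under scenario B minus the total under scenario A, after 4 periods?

1521

[period 1]
Births: 17200 × 0.538 = 9254
10–19: 14900 × 0.974 = 14513
20–29: 14900 × 0.95 = 14155
30–39: 10000 × 0.962 = 9620
40+: 17200 × 0.915 + 19000 × 0.48 = 15738 + 9120 = 24858
End of period: [9254, 14513, 14155, 9620, 24858]
[period 2]
Births: 9620 × 0.538 = 5176
10–19: 9254 × 0.974 = 9013
20–29: 14513 × 0.95 = 13787
30–39: 14155 × 0.962 = 13617
40+: 9620 × 0.915 + 24858 × 0.48 = 8802 + 11932 = 20734
End of period: [5176, 9013, 13787, 13617, 20734]
[period 3]
Births: 13617 × 0.538 = 7326
10–19: 5176 × 0.974 = 5041
20–29: 9013 × 0.95 = 8562
30–39: 13787 × 0.962 = 13263
40+: 13617 × 0.915 + 20734 × 0.48 = 12460 + 9952 = 22412
End of period: [7326, 5041, 8562, 13263, 22412]
[period 4]
Births: 13263 × 0.538 = 7135
10–19: 7326 × 0.974 = 7136
20–29: 5041 × 0.95 = 4789
30–39: 8562 × 0.962 = 8237
40+: 13263 × 0.915 + 22412 × 0.48 = 12136 + 10758 = 22894
End of period: [7135, 7136, 4789, 8237, 22894]
Scenario A total after 4 periods: 50191
Scenario B projection —
[period 1]
Births: 17200 × 0.568 = 9770
10–19: 14900 × 0.974 = 14513
20–29: 14900 × 0.95 = 14155
30–39: 10000 × 0.962 = 9620
40+: 17200 × 0.915 + 19000 × 0.48 = 15738 + 9120 = 24858
End of period: [9770, 14513, 14155, 9620, 24858]
[period 2]
Births: 9620 × 0.568 = 5464
10–19: 9770 × 0.974 = 9516
20–29: 14513 × 0.95 = 13787
30–39: 14155 × 0.962 = 13617
40+: 9620 × 0.915 + 24858 × 0.48 = 8802 + 11932 = 20734
End of period: [5464, 9516, 13787, 13617, 20734]
[period 3]
Births: 13617 × 0.568 = 7734
10–19: 5464 × 0.974 = 5322
20–29: 9516 × 0.95 = 9040
30–39: 13787 × 0.962 = 13263
40+: 13617 × 0.915 + 20734 × 0.48 = 12460 + 9952 = 22412
End of period: [7734, 5322, 9040, 13263, 22412]
[period 4]
Births: 13263 × 0.568 = 7533
10–19: 7734 × 0.974 = 7533
20–29: 5322 × 0.95 = 5056
30–39: 9040 × 0.962 = 8696
40+: 13263 × 0.915 + 22412 × 0.48 = 12136 + 10758 = 22894
End of period: [7533, 7533, 5056, 8696, 22894]
Scenario B total after 4 periods: 51712
Difference B − A = 51712 − 50191 = 1521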